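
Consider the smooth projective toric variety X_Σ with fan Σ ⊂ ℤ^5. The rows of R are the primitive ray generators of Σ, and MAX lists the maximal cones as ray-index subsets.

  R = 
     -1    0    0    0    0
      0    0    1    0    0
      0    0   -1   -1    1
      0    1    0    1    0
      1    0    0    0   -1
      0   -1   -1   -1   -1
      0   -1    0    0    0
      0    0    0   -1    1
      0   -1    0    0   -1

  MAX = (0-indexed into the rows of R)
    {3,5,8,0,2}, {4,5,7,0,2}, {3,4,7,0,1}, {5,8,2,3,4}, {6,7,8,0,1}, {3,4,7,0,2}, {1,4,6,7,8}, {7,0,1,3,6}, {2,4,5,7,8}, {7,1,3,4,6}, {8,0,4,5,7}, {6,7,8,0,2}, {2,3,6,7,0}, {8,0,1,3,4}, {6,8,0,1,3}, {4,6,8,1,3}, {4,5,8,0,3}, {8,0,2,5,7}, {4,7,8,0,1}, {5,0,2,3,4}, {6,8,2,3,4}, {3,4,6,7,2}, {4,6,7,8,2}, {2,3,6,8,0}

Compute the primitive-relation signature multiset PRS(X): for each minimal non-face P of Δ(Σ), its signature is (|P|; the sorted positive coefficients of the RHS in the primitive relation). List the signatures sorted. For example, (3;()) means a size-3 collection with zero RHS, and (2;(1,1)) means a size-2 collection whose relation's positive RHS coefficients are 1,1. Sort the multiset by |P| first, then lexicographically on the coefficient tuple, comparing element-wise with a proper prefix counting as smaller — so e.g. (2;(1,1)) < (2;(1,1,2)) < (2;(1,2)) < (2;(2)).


|primitive collections| = 7. Relations:

  P = {1,2}:  v_{1} + v_{2} = v_{7}  ⟹  sig = (2;(1))
  P = {1,5}:  v_{1} + v_{5} = v_{0} + v_{4} + v_{7} + v_{8}  ⟹  sig = (2;(1,1,1,1))
  P = {5,6}:  v_{5} + v_{6} = v_{2} + 2·v_{8}  ⟹  sig = (2;(1,2))
  P = {3,7,8}:  v_{3} + v_{7} + v_{8} = 0  ⟹  sig = (3;())
  P = {0,4,6}:  v_{0} + v_{4} + v_{6} = v_{8}  ⟹  sig = (3;(1))
  P = {3,5,7}:  v_{3} + v_{5} + v_{7} = v_{0} + v_{2} + v_{4}  ⟹  sig = (3;(1,1,1))
  P = {0,2,4,8}:  v_{0} + v_{2} + v_{4} + v_{8} = v_{5}  ⟹  sig = (4;(1))

Sorted signature multiset PRS(X):
{ (2;(1)),  (2;(1,1,1,1)),  (2;(1,2)),  (3;()),  (3;(1)),  (3;(1,1,1)),  (4;(1)) }


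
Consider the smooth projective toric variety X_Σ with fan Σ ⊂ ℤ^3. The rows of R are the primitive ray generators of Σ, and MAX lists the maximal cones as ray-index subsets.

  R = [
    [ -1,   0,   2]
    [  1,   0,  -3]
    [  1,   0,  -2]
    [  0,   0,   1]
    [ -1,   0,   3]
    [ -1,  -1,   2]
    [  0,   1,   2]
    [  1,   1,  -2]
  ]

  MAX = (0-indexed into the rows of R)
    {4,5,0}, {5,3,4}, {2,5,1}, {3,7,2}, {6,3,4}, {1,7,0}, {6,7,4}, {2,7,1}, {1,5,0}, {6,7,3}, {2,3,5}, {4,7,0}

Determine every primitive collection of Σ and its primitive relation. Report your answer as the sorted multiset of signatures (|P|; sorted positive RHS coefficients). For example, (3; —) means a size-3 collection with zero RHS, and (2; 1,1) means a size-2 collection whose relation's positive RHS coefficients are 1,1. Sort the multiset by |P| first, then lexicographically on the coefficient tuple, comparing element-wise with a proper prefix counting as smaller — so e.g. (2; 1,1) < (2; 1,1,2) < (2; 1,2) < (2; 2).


Minimal non-faces — 11 found among 8 rays, 12 max cones:

  • {0,2}:  v_{0} + v_{2} = 0 — sig = (2; —)
  • {1,4}:  v_{1} + v_{4} = 0 — sig = (2; —)
  • {5,7}:  v_{5} + v_{7} = 0 — sig = (2; —)
  • {0,3}:  v_{0} + v_{3} = v_{4} — sig = (2; 1)
  • {1,3}:  v_{1} + v_{3} = v_{2} — sig = (2; 1)
  • {2,4}:  v_{2} + v_{4} = v_{3} — sig = (2; 1)
  • {1,6}:  v_{1} + v_{6} = v_{3} + v_{7} — sig = (2; 1,1)
  • {5,6}:  v_{5} + v_{6} = v_{3} + v_{4} — sig = (2; 1,1)
  • {0,6}:  v_{0} + v_{6} = 2·v_{4} + v_{7} — sig = (2; 1,2)
  • {2,6}:  v_{2} + v_{6} = 2·v_{3} + v_{7} — sig = (2; 1,2)
  • {3,4,7}:  v_{3} + v_{4} + v_{7} = v_{6} — sig = (3; 1)

so the primitive-relation signature multiset is
{ (2; —) ×3,  (2; 1) ×3,  (2; 1,1) ×2,  (2; 1,2) ×2,  (3; 1) }


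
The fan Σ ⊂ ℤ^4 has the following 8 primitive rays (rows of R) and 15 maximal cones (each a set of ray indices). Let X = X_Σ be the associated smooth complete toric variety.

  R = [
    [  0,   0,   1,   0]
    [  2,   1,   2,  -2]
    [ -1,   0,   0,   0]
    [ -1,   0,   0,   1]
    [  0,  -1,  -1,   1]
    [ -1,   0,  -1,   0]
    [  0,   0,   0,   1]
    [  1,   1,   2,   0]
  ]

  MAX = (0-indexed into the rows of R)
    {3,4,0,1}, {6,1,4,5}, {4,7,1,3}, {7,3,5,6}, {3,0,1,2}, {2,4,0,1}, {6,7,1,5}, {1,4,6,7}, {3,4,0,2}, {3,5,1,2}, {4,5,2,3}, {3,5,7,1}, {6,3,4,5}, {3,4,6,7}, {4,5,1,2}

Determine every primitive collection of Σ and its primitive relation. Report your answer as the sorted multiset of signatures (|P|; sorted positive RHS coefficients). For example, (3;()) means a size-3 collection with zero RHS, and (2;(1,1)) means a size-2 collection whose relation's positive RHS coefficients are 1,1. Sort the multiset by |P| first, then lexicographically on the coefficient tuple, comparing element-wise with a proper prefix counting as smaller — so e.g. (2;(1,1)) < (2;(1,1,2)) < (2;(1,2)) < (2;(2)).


9 collections generate NE(X_Σ); each relation:

  P={0,5}:  v_{0} + v_{5} = v_{2}  ⟹  sig = (2;(1))
  P={2,6}:  v_{2} + v_{6} = v_{3}  ⟹  sig = (2;(1))
  P={0,6}:  v_{0} + v_{6} = v_{1} + 2·v_{3} + v_{4}  ⟹  sig = (2;(1,1,2))
  P={2,7}:  v_{2} + v_{7} = v_{1} + 2·v_{3}  ⟹  sig = (2;(1,2))
  P={0,7}:  v_{0} + v_{7} = 2·v_{1} + 3·v_{3} + v_{4}  ⟹  sig = (2;(1,2,3))
  P={1,3,6}:  v_{1} + v_{3} + v_{6} = v_{7}  ⟹  sig = (3;(1))
  P={4,5,7}:  v_{4} + v_{5} + v_{7} = v_{6}  ⟹  sig = (3;(1))
  P={1,3,4,5}:  v_{1} + v_{3} + v_{4} + v_{5} = 0  ⟹  sig = (4;())
  P={1,2,3,4}:  v_{1} + v_{2} + v_{3} + v_{4} = v_{0}  ⟹  sig = (4;(1))

Signatures (|P|; sorted positive RHS coefficients), sorted:
[(2;(1)), (2;(1)), (2;(1,1,2)), (2;(1,2)), (2;(1,2,3)), (3;(1)), (3;(1)), (4;()), (4;(1))]


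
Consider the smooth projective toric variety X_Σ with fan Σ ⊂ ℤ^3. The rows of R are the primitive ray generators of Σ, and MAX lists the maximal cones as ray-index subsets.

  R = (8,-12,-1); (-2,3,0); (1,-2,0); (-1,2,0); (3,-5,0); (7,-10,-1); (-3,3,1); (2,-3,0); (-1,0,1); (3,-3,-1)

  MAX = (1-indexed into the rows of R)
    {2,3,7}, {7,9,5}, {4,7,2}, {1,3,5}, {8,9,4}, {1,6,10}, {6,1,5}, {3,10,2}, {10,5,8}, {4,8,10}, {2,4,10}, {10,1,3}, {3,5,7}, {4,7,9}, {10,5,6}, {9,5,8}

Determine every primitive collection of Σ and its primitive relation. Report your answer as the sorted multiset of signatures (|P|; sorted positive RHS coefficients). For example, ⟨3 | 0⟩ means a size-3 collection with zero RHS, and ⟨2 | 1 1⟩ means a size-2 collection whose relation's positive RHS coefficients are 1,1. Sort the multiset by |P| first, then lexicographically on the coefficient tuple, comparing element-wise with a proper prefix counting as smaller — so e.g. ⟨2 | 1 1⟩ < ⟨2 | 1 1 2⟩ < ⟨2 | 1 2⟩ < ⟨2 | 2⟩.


Σ has 23 primitive collections:

  P = {2,8}:  v_{2} + v_{8} = 0 ; sig = ⟨2 | 0⟩
  P = {3,4}:  v_{3} + v_{4} = 0 ; sig = ⟨2 | 0⟩
  P = {7,10}:  v_{7} + v_{10} = 0 ; sig = ⟨2 | 0⟩
  P = {1,4}:  v_{1} + v_{4} = v_{6} ; sig = ⟨2 | 1⟩
  P = {2,5}:  v_{2} + v_{5} = v_{3} ; sig = ⟨2 | 1⟩
  P = {2,9}:  v_{2} + v_{9} = v_{7} ; sig = ⟨2 | 1⟩
  P = {3,6}:  v_{3} + v_{6} = v_{1} ; sig = ⟨2 | 1⟩
  P = {3,8}:  v_{3} + v_{8} = v_{5} ; sig = ⟨2 | 1⟩
  P = {4,5}:  v_{4} + v_{5} = v_{8} ; sig = ⟨2 | 1⟩
  P = {7,8}:  v_{7} + v_{8} = v_{9} ; sig = ⟨2 | 1⟩
  P = {9,10}:  v_{9} + v_{10} = v_{8} ; sig = ⟨2 | 1⟩
  P = {1,8}:  v_{1} + v_{8} = v_{5} + v_{6} ; sig = ⟨2 | 1 1⟩
  P = {3,9}:  v_{3} + v_{9} = v_{5} + v_{7} ; sig = ⟨2 | 1 1⟩
  P = {4,6}:  v_{4} + v_{6} = v_{5} + v_{10} ; sig = ⟨2 | 1 1⟩
  P = {6,7}:  v_{6} + v_{7} = v_{3} + v_{5} ; sig = ⟨2 | 1 1⟩
  P = {1,7}:  v_{1} + v_{7} = 2·v_{3} + v_{5} ; sig = ⟨2 | 1 2⟩
  P = {1,9}:  v_{1} + v_{9} = v_{3} + 2·v_{5} ; sig = ⟨2 | 1 2⟩
  P = {2,6}:  v_{2} + v_{6} = 2·v_{3} + v_{10} ; sig = ⟨2 | 1 2⟩
  P = {6,8}:  v_{6} + v_{8} = 2·v_{5} + v_{10} ; sig = ⟨2 | 1 2⟩
  P = {1,2}:  v_{1} + v_{2} = 3·v_{3} + v_{10} ; sig = ⟨2 | 1 3⟩
  P = {6,9}:  v_{6} + v_{9} = 2·v_{5} ; sig = ⟨2 | 2⟩
  P = {3,5,10}:  v_{3} + v_{5} + v_{10} = v_{6} ; sig = ⟨3 | 1⟩
  P = {1,5,10}:  v_{1} + v_{5} + v_{10} = 2·v_{6} ; sig = ⟨3 | 2⟩

Sorted signature multiset PRS(X):
    ⟨2 | 0⟩
    ⟨2 | 0⟩
    ⟨2 | 0⟩
    ⟨2 | 1⟩
    ⟨2 | 1⟩
    ⟨2 | 1⟩
    ⟨2 | 1⟩
    ⟨2 | 1⟩
    ⟨2 | 1⟩
    ⟨2 | 1⟩
    ⟨2 | 1⟩
    ⟨2 | 1 1⟩
    ⟨2 | 1 1⟩
    ⟨2 | 1 1⟩
    ⟨2 | 1 1⟩
    ⟨2 | 1 2⟩
    ⟨2 | 1 2⟩
    ⟨2 | 1 2⟩
    ⟨2 | 1 2⟩
    ⟨2 | 1 3⟩
    ⟨2 | 2⟩
    ⟨3 | 1⟩
    ⟨3 | 2⟩


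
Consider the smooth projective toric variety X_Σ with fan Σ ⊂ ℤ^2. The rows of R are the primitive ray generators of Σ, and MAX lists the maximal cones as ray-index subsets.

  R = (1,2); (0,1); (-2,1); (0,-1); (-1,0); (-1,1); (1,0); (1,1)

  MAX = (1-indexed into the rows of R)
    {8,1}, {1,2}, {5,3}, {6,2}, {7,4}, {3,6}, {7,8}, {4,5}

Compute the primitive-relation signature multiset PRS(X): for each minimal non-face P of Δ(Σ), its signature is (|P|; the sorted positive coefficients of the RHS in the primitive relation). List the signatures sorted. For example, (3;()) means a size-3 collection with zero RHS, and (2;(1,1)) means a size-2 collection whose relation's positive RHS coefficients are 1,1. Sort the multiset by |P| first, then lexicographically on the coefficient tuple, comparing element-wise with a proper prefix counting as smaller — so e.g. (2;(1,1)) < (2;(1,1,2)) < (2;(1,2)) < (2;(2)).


|primitive collections| = 20. Relations:

  {2,4}:  v_{2} + v_{4} = 0  ⇒ sig = (2;())
  {5,7}:  v_{5} + v_{7} = 0  ⇒ sig = (2;())
  {1,4}:  v_{1} + v_{4} = v_{8}  ⇒ sig = (2;(1))
  {2,5}:  v_{2} + v_{5} = v_{6}  ⇒ sig = (2;(1))
  {2,7}:  v_{2} + v_{7} = v_{8}  ⇒ sig = (2;(1))
  {2,8}:  v_{2} + v_{8} = v_{1}  ⇒ sig = (2;(1))
  {3,7}:  v_{3} + v_{7} = v_{6}  ⇒ sig = (2;(1))
  {4,6}:  v_{4} + v_{6} = v_{5}  ⇒ sig = (2;(1))
  {4,8}:  v_{4} + v_{8} = v_{7}  ⇒ sig = (2;(1))
  {5,6}:  v_{5} + v_{6} = v_{3}  ⇒ sig = (2;(1))
  {5,8}:  v_{5} + v_{8} = v_{2}  ⇒ sig = (2;(1))
  {6,7}:  v_{6} + v_{7} = v_{2}  ⇒ sig = (2;(1))
  {3,8}:  v_{3} + v_{8} = v_{2} + v_{6}  ⇒ sig = (2;(1,1))
  {1,3}:  v_{1} + v_{3} = 2·v_{2} + v_{6}  ⇒ sig = (2;(1,2))
  {1,5}:  v_{1} + v_{5} = 2·v_{2}  ⇒ sig = (2;(2))
  {1,7}:  v_{1} + v_{7} = 2·v_{8}  ⇒ sig = (2;(2))
  {2,3}:  v_{2} + v_{3} = 2·v_{6}  ⇒ sig = (2;(2))
  {3,4}:  v_{3} + v_{4} = 2·v_{5}  ⇒ sig = (2;(2))
  {6,8}:  v_{6} + v_{8} = 2·v_{2}  ⇒ sig = (2;(2))
  {1,6}:  v_{1} + v_{6} = 3·v_{2}  ⇒ sig = (2;(3))

Hence PRS(X_Σ) =
    (2;())
    (2;())
    (2;(1))
    (2;(1))
    (2;(1))
    (2;(1))
    (2;(1))
    (2;(1))
    (2;(1))
    (2;(1))
    (2;(1))
    (2;(1))
    (2;(1,1))
    (2;(1,2))
    (2;(2))
    (2;(2))
    (2;(2))
    (2;(2))
    (2;(2))
    (2;(3))


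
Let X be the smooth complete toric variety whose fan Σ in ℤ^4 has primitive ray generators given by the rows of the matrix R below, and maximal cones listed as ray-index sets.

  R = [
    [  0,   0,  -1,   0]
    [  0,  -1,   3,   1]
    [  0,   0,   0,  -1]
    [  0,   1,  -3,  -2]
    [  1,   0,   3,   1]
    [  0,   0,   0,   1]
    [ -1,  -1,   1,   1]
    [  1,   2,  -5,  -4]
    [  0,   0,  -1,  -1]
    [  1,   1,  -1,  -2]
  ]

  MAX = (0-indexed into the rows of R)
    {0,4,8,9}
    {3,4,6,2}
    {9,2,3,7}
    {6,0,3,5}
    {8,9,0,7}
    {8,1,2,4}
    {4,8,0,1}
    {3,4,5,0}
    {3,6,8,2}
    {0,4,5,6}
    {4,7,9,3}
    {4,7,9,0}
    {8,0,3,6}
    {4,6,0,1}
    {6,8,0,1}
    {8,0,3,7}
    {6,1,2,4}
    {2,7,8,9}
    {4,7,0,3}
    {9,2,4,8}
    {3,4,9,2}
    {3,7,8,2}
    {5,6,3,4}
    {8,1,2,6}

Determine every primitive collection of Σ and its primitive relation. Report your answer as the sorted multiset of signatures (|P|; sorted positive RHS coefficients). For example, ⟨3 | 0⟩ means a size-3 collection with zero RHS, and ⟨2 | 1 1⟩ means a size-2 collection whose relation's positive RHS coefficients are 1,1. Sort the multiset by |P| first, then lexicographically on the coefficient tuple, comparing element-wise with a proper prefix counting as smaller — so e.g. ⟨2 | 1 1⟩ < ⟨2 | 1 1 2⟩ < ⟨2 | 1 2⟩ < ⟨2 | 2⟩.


18 collections generate NE(X_Σ); each relation:

  P = {2,5}:  v_{2} + v_{5} = 0  ⇒ sig = ⟨2 | 0⟩
  P = {0,2}:  v_{0} + v_{2} = v_{8}  ⇒ sig = ⟨2 | 1⟩
  P = {1,3}:  v_{1} + v_{3} = v_{2}  ⇒ sig = ⟨2 | 1⟩
  P = {5,8}:  v_{5} + v_{8} = v_{0}  ⇒ sig = ⟨2 | 1⟩
  P = {6,9}:  v_{6} + v_{9} = v_{2}  ⇒ sig = ⟨2 | 1⟩
  P = {1,7}:  v_{1} + v_{7} = v_{8} + v_{9}  ⇒ sig = ⟨2 | 1 1⟩
  P = {6,7}:  v_{6} + v_{7} = v_{3} + v_{8}  ⇒ sig = ⟨2 | 1 1⟩
  P = {1,5}:  v_{1} + v_{5} = v_{0} + v_{4} + v_{6}  ⇒ sig = ⟨2 | 1 1 1⟩
  P = {1,9}:  v_{1} + v_{9} = v_{2} + v_{4} + v_{8}  ⇒ sig = ⟨2 | 1 1 1⟩
  P = {5,9}:  v_{5} + v_{9} = v_{0} + v_{3} + v_{4}  ⇒ sig = ⟨2 | 1 1 1⟩
  P = {5,7}:  v_{5} + v_{7} = 2·v_{0} + 2·v_{3} + v_{4}  ⇒ sig = ⟨2 | 1 2 2⟩
  P = {0,3,9}:  v_{0} + v_{3} + v_{9} = v_{7}  ⇒ sig = ⟨3 | 1⟩
  P = {3,4,8}:  v_{3} + v_{4} + v_{8} = v_{9}  ⇒ sig = ⟨3 | 1⟩
  P = {4,6,8}:  v_{4} + v_{6} + v_{8} = v_{1}  ⇒ sig = ⟨3 | 1⟩
  P = {3,8,9}:  v_{3} + v_{8} + v_{9} = v_{2} + v_{7}  ⇒ sig = ⟨3 | 1 1⟩
  P = {4,7,8}:  v_{4} + v_{7} + v_{8} = v_{0} + 2·v_{9}  ⇒ sig = ⟨3 | 1 2⟩
  P = {2,4,7}:  v_{2} + v_{4} + v_{7} = 2·v_{9}  ⇒ sig = ⟨3 | 2⟩
  P = {0,3,4,6}:  v_{0} + v_{3} + v_{4} + v_{6} = 0  ⇒ sig = ⟨4 | 0⟩

Signatures (|P|; sorted positive RHS coefficients), sorted:
{ ⟨2 | 0⟩,  ⟨2 | 1⟩ ×4,  ⟨2 | 1 1⟩ ×2,  ⟨2 | 1 1 1⟩ ×3,  ⟨2 | 1 2 2⟩,  ⟨3 | 1⟩ ×3,  ⟨3 | 1 1⟩,  ⟨3 | 1 2⟩,  ⟨3 | 2⟩,  ⟨4 | 0⟩ }


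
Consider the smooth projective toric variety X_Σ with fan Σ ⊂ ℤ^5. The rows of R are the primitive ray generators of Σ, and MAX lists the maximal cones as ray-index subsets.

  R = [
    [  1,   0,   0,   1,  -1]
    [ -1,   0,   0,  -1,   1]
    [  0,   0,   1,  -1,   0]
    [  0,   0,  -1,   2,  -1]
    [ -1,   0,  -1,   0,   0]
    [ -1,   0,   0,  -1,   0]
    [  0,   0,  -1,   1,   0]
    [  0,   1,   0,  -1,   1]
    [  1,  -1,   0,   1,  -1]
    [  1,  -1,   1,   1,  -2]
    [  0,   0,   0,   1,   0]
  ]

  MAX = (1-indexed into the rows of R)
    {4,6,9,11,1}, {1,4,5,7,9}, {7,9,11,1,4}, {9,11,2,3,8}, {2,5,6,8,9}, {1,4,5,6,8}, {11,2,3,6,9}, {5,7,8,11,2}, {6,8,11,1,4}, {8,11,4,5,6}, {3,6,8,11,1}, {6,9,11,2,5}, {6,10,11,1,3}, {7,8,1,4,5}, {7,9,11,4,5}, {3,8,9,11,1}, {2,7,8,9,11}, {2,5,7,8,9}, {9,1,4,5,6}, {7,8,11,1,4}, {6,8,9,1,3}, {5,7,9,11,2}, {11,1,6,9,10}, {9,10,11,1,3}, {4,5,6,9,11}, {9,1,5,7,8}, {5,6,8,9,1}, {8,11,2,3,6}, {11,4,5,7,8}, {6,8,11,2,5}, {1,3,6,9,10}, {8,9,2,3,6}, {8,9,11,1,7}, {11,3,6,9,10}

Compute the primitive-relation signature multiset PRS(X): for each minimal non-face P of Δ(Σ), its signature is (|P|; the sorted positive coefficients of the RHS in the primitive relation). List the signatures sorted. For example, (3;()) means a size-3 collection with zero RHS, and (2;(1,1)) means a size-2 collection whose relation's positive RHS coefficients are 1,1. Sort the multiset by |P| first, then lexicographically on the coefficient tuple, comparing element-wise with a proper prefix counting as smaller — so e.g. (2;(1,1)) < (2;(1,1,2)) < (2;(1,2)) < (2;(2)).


Δ(Σ) — 11 vertices, 16 min non-faces:

  P={1,2}:  v_{1} + v_{2} = 0  ⇒ sig = (2;())
  P={3,7}:  v_{3} + v_{7} = 0  ⇒ sig = (2;())
  P={3,5}:  v_{3} + v_{5} = v_{6}  ⇒ sig = (2;(1))
  P={6,7}:  v_{6} + v_{7} = v_{5}  ⇒ sig = (2;(1))
  P={2,4}:  v_{2} + v_{4} = v_{5} + v_{11}  ⇒ sig = (2;(1,1))
  P={8,10}:  v_{8} + v_{10} = v_{1} + v_{3}  ⇒ sig = (2;(1,1))
  P={3,4}:  v_{3} + v_{4} = v_{1} + v_{6} + v_{11}  ⇒ sig = (2;(1,1,1))
  P={2,10}:  v_{2} + v_{10} = v_{3} + v_{6} + v_{9} + v_{11}  ⇒ sig = (2;(1,1,1,1))
  P={7,10}:  v_{7} + v_{10} = v_{1} + v_{6} + v_{9} + v_{11}  ⇒ sig = (2;(1,1,1,1))
  P={5,10}:  v_{5} + v_{10} = v_{1} + 2·v_{6} + v_{9} + v_{11}  ⇒ sig = (2;(1,1,1,2))
  P={4,10}:  v_{4} + v_{10} = 2·v_{1} + 2·v_{6} + v_{9} + 2·v_{11}  ⇒ sig = (2;(1,2,2,2))
  P={1,5,11}:  v_{1} + v_{5} + v_{11} = v_{4}  ⇒ sig = (3;(1))
  P={4,8,9}:  v_{4} + v_{8} + v_{9} = v_{1} + v_{7}  ⇒ sig = (3;(1,1))
  P={6,8,9,11}:  v_{6} + v_{8} + v_{9} + v_{11} = 0  ⇒ sig = (4;())
  P={5,8,9,11}:  v_{5} + v_{8} + v_{9} + v_{11} = v_{7}  ⇒ sig = (4;(1))
  P={1,3,6,9,11}:  v_{1} + v_{3} + v_{6} + v_{9} + v_{11} = v_{10}  ⇒ sig = (5;(1))

Sorted signature multiset PRS(X):
    |P|=2: 11 collections, coeffs (), (), (1), (1), (1,1), (1,1), (1,1,1), (1,1,1,1), (1,1,1,1), (1,1,1,2), (1,2,2,2)
    |P|=3: 2 collections, coeffs (1), (1,1)
    |P|=4: 2 collections, coeffs (), (1)
    |P|=5: 1 collection, coeffs (1)


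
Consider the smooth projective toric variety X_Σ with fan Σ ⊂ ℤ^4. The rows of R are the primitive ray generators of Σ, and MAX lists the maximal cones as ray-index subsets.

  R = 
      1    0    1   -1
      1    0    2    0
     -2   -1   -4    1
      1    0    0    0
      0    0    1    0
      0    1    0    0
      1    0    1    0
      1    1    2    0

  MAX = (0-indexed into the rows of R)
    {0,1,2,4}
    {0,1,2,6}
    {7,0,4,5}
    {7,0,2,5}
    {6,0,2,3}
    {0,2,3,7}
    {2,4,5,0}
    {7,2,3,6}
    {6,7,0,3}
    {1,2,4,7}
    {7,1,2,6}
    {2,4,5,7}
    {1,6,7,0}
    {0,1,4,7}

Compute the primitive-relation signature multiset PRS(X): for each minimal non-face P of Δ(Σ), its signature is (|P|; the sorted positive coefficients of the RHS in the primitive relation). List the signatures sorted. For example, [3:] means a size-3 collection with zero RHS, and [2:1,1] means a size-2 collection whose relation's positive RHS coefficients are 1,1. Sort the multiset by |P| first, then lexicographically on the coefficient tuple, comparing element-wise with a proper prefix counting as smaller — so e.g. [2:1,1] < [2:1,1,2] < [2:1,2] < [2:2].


Primitive collections (9):

  • {1,5}:  v_{1} + v_{5} = v_{7}  so sig = [2:1]
  • {3,4}:  v_{3} + v_{4} = v_{6}  so sig = [2:1]
  • {4,6}:  v_{4} + v_{6} = v_{1}  so sig = [2:1]
  • {5,6}:  v_{5} + v_{6} = v_{0} + v_{2} + 2·v_{7}  so sig = [2:1,1,2]
  • {1,3}:  v_{1} + v_{3} = 2·v_{6}  so sig = [2:2]
  • {3,5}:  v_{3} + v_{5} = 2·v_{0} + 2·v_{2} + 3·v_{7}  so sig = [2:2,2,3]
  • {0,2,4,7}:  v_{0} + v_{2} + v_{4} + v_{7} = 0  so sig = [4:]
  • {0,1,2,7}:  v_{0} + v_{1} + v_{2} + v_{7} = v_{6}  so sig = [4:1]
  • {0,2,6,7}:  v_{0} + v_{2} + v_{6} + v_{7} = v_{3}  so sig = [4:1]

Signatures (|P|; sorted positive RHS coefficients), sorted:
    [2:1]
    [2:1]
    [2:1]
    [2:1,1,2]
    [2:2]
    [2:2,2,3]
    [4:]
    [4:1]
    [4:1]


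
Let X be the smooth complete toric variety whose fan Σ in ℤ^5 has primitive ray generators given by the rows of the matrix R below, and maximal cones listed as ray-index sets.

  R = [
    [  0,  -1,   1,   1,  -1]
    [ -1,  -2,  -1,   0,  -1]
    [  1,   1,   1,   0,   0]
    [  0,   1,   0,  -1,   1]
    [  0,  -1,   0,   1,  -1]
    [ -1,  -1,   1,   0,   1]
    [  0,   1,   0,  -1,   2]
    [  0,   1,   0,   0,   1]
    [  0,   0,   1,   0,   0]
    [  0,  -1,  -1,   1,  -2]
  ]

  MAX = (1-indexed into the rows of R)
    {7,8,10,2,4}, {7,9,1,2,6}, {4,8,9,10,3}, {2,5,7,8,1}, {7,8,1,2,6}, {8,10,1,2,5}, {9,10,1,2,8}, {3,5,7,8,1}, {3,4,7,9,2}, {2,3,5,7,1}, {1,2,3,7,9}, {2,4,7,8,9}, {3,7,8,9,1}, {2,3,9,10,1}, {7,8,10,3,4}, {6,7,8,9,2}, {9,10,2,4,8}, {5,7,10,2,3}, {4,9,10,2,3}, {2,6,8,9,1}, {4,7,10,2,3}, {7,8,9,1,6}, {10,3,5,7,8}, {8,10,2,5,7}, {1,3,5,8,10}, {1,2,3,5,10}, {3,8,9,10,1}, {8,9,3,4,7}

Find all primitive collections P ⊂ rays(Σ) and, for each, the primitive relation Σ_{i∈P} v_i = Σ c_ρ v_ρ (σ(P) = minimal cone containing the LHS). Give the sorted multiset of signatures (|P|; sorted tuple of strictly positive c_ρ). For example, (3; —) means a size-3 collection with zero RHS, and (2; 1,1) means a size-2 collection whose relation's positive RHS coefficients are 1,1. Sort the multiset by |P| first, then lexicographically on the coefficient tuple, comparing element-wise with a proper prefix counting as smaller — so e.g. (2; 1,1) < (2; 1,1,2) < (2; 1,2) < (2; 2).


The 11 primitive collections of Σ (r=10, n=5):

  P = {4,5}:  v_{4} + v_{5} = 0  ⟹  sig = (2; —)
  P = {1,4}:  v_{1} + v_{4} = v_{9}  ⟹  sig = (2; 1)
  P = {5,9}:  v_{5} + v_{9} = v_{1}  ⟹  sig = (2; 1)
  P = {3,6}:  v_{3} + v_{6} = v_{1} + v_{7} + v_{9}  ⟹  sig = (2; 1,1,1)
  P = {6,10}:  v_{6} + v_{10} = v_{1} + v_{2} + v_{8}  ⟹  sig = (2; 1,1,1)
  P = {4,6}:  v_{4} + v_{6} = v_{2} + v_{7} + v_{8} + 2·v_{9}  ⟹  sig = (2; 1,1,1,2)
  P = {5,6}:  v_{5} + v_{6} = 2·v_{1} + v_{2} + v_{7} + v_{8}  ⟹  sig = (2; 1,1,1,2)
  P = {2,3,8}:  v_{2} + v_{3} + v_{8} = 0  ⟹  sig = (3; —)
  P = {7,9,10}:  v_{7} + v_{9} + v_{10} = 0  ⟹  sig = (3; —)
  P = {1,7,10}:  v_{1} + v_{7} + v_{10} = v_{5}  ⟹  sig = (3; 1)
  P = {1,2,7,8,9}:  v_{1} + v_{2} + v_{7} + v_{8} + v_{9} = v_{6}  ⟹  sig = (5; 1)

Sorted signature multiset PRS(X):
[(2; —), (2; 1), (2; 1), (2; 1,1,1), (2; 1,1,1), (2; 1,1,1,2), (2; 1,1,1,2), (3; —), (3; —), (3; 1), (5; 1)]


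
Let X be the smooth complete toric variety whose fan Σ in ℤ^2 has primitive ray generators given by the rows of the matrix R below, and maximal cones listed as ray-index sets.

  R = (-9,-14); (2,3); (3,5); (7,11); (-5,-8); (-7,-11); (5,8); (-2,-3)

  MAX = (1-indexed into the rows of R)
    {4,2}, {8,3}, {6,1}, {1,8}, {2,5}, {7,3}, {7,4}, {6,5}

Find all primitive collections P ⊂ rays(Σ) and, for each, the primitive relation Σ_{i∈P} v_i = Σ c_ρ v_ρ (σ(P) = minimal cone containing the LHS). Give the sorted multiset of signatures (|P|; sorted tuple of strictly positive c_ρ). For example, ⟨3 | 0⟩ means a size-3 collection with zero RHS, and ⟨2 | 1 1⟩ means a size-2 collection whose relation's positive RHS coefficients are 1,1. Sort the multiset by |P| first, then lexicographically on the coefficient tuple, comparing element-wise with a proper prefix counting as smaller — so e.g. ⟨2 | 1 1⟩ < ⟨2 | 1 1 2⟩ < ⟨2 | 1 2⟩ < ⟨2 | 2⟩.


Σ has 20 primitive collections:

  • {2,8}:  v_{2} + v_{8} = 0  ⇒ sig = ⟨2 | 0⟩
  • {4,6}:  v_{4} + v_{6} = 0  ⇒ sig = ⟨2 | 0⟩
  • {5,7}:  v_{5} + v_{7} = 0  ⇒ sig = ⟨2 | 0⟩
  • {1,2}:  v_{1} + v_{2} = v_{6}  ⇒ sig = ⟨2 | 1⟩
  • {1,4}:  v_{1} + v_{4} = v_{8}  ⇒ sig = ⟨2 | 1⟩
  • {2,3}:  v_{2} + v_{3} = v_{7}  ⇒ sig = ⟨2 | 1⟩
  • {2,6}:  v_{2} + v_{6} = v_{5}  ⇒ sig = ⟨2 | 1⟩
  • {2,7}:  v_{2} + v_{7} = v_{4}  ⇒ sig = ⟨2 | 1⟩
  • {3,5}:  v_{3} + v_{5} = v_{8}  ⇒ sig = ⟨2 | 1⟩
  • {4,5}:  v_{4} + v_{5} = v_{2}  ⇒ sig = ⟨2 | 1⟩
  • {4,8}:  v_{4} + v_{8} = v_{7}  ⇒ sig = ⟨2 | 1⟩
  • {5,8}:  v_{5} + v_{8} = v_{6}  ⇒ sig = ⟨2 | 1⟩
  • {6,7}:  v_{6} + v_{7} = v_{8}  ⇒ sig = ⟨2 | 1⟩
  • {6,8}:  v_{6} + v_{8} = v_{1}  ⇒ sig = ⟨2 | 1⟩
  • {7,8}:  v_{7} + v_{8} = v_{3}  ⇒ sig = ⟨2 | 1⟩
  • {1,5}:  v_{1} + v_{5} = 2·v_{6}  ⇒ sig = ⟨2 | 2⟩
  • {1,7}:  v_{1} + v_{7} = 2·v_{8}  ⇒ sig = ⟨2 | 2⟩
  • {3,4}:  v_{3} + v_{4} = 2·v_{7}  ⇒ sig = ⟨2 | 2⟩
  • {3,6}:  v_{3} + v_{6} = 2·v_{8}  ⇒ sig = ⟨2 | 2⟩
  • {1,3}:  v_{1} + v_{3} = 3·v_{8}  ⇒ sig = ⟨2 | 3⟩

Signatures (|P|; sorted positive RHS coefficients), sorted:
    ⟨2 | 0⟩
    ⟨2 | 0⟩
    ⟨2 | 0⟩
    ⟨2 | 1⟩
    ⟨2 | 1⟩
    ⟨2 | 1⟩
    ⟨2 | 1⟩
    ⟨2 | 1⟩
    ⟨2 | 1⟩
    ⟨2 | 1⟩
    ⟨2 | 1⟩
    ⟨2 | 1⟩
    ⟨2 | 1⟩
    ⟨2 | 1⟩
    ⟨2 | 1⟩
    ⟨2 | 2⟩
    ⟨2 | 2⟩
    ⟨2 | 2⟩
    ⟨2 | 2⟩
    ⟨2 | 3⟩


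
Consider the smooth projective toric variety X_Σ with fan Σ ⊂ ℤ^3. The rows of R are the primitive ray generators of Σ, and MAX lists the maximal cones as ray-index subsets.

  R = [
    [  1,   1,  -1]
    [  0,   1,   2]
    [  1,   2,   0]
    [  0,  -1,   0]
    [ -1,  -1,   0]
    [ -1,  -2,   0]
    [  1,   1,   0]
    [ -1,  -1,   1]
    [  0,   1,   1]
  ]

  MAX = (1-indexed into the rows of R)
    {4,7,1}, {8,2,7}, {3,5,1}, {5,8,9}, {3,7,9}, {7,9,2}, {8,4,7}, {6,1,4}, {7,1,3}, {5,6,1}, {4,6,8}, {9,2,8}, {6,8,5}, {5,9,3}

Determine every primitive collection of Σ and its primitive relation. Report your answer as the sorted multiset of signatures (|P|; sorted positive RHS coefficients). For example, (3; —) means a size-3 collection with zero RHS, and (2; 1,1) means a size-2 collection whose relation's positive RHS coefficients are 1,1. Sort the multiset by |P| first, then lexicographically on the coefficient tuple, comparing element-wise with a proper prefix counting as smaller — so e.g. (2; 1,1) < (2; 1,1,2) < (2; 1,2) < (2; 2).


The 16 primitive collections of Σ (r=9, n=3):

  • {1,8}:  v_{1} + v_{8} = 0  →  sig = (2; —)
  • {3,6}:  v_{3} + v_{6} = 0  →  sig = (2; —)
  • {5,7}:  v_{5} + v_{7} = 0  →  sig = (2; —)
  • {1,9}:  v_{1} + v_{9} = v_{3}  →  sig = (2; 1)
  • {3,4}:  v_{3} + v_{4} = v_{7}  →  sig = (2; 1)
  • {3,8}:  v_{3} + v_{8} = v_{9}  →  sig = (2; 1)
  • {4,5}:  v_{4} + v_{5} = v_{6}  →  sig = (2; 1)
  • {6,7}:  v_{6} + v_{7} = v_{4}  →  sig = (2; 1)
  • {6,9}:  v_{6} + v_{9} = v_{8}  →  sig = (2; 1)
  • {1,2}:  v_{1} + v_{2} = v_{7} + v_{9}  →  sig = (2; 1,1)
  • {2,5}:  v_{2} + v_{5} = v_{8} + v_{9}  →  sig = (2; 1,1)
  • {4,9}:  v_{4} + v_{9} = v_{7} + v_{8}  →  sig = (2; 1,1)
  • {2,3}:  v_{2} + v_{3} = v_{7} + 2·v_{9}  →  sig = (2; 1,2)
  • {2,6}:  v_{2} + v_{6} = v_{7} + 2·v_{8}  →  sig = (2; 1,2)
  • {2,4}:  v_{2} + v_{4} = 2·v_{7} + 2·v_{8}  →  sig = (2; 2,2)
  • {7,8,9}:  v_{7} + v_{8} + v_{9} = v_{2}  →  sig = (3; 1)

so the primitive-relation signature multiset is
[(2; —), (2; —), (2; —), (2; 1), (2; 1), (2; 1), (2; 1), (2; 1), (2; 1), (2; 1,1), (2; 1,1), (2; 1,1), (2; 1,2), (2; 1,2), (2; 2,2), (3; 1)]


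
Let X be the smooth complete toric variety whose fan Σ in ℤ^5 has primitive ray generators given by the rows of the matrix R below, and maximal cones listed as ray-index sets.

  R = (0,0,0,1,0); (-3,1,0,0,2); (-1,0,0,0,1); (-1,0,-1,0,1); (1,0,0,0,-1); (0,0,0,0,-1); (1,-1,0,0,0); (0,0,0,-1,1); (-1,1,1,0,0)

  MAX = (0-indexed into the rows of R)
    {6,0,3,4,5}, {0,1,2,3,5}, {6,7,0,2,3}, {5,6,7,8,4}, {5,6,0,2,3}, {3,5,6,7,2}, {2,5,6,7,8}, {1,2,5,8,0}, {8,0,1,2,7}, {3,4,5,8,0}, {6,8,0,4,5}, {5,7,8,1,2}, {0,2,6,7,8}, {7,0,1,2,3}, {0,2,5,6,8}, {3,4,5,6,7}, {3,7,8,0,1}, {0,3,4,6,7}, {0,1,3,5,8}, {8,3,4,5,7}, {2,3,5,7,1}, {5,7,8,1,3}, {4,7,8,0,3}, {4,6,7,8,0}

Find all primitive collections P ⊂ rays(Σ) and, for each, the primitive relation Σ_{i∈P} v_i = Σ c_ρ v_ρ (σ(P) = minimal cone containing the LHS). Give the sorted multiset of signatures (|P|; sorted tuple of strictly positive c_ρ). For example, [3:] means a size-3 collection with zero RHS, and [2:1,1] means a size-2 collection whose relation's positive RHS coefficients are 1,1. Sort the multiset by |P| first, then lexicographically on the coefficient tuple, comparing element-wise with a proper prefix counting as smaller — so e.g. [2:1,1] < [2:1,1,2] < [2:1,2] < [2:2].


6 collections generate NE(X_Σ); each relation:

  P = {2,4}:  v_{2} + v_{4} = 0  ⇒ sig = [2:]
  P = {1,4}:  v_{1} + v_{4} = v_{3} + v_{8}  ⇒ sig = [2:1,1]
  P = {1,6}:  v_{1} + v_{6} = 2·v_{2}  ⇒ sig = [2:2]
  P = {0,5,7}:  v_{0} + v_{5} + v_{7} = 0  ⇒ sig = [3:]
  P = {2,3,8}:  v_{2} + v_{3} + v_{8} = v_{1}  ⇒ sig = [3:1]
  P = {3,6,8}:  v_{3} + v_{6} + v_{8} = v_{2}  ⇒ sig = [3:1]

so the primitive-relation signature multiset is
[[2:], [2:1,1], [2:2], [3:], [3:1], [3:1]]


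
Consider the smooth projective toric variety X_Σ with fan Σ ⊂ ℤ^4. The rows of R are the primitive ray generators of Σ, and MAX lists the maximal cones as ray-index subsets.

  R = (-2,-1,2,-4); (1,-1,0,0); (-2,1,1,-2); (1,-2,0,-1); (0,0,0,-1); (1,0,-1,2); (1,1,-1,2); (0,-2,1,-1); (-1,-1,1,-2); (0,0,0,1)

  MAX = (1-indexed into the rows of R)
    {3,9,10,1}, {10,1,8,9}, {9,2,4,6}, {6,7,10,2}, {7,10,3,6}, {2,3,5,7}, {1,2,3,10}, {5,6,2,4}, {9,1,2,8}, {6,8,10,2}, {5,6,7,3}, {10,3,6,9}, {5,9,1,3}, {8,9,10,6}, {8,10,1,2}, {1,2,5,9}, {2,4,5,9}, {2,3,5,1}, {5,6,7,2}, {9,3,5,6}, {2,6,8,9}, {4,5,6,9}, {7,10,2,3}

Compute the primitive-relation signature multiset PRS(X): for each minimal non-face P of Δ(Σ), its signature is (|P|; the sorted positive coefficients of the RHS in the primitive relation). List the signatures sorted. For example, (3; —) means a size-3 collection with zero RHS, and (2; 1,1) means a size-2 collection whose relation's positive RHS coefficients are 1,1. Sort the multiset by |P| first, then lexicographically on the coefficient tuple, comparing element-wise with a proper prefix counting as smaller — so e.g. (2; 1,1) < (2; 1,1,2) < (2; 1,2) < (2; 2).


16 minimal non-faces of Δ(Σ) (on 10 rays):

  • {5,10}:  v_{5} + v_{10} = 0  ⟹  sig = (2; —)
  • {7,9}:  v_{7} + v_{9} = 0  ⟹  sig = (2; —)
  • {1,6}:  v_{1} + v_{6} = v_{9}  ⟹  sig = (2; 1)
  • {1,7}:  v_{1} + v_{7} = v_{2} + v_{3}  ⟹  sig = (2; 1,1)
  • {3,4}:  v_{3} + v_{4} = v_{5} + v_{9}  ⟹  sig = (2; 1,1)
  • {3,8}:  v_{3} + v_{8} = v_{1} + v_{10}  ⟹  sig = (2; 1,1)
  • {5,8}:  v_{5} + v_{8} = v_{2} + v_{9}  ⟹  sig = (2; 1,1)
  • {7,8}:  v_{7} + v_{8} = v_{2} + v_{10}  ⟹  sig = (2; 1,1)
  • {4,7}:  v_{4} + v_{7} = v_{2} + v_{5} + v_{6}  ⟹  sig = (2; 1,1,1)
  • {4,10}:  v_{4} + v_{10} = v_{2} + v_{6} + v_{9}  ⟹  sig = (2; 1,1,1)
  • {1,4}:  v_{1} + v_{4} = v_{2} + v_{5} + 2·v_{9}  ⟹  sig = (2; 1,1,2)
  • {4,8}:  v_{4} + v_{8} = 2·v_{2} + v_{6} + 2·v_{9}  ⟹  sig = (2; 1,2,2)
  • {2,3,6}:  v_{2} + v_{3} + v_{6} = 0  ⟹  sig = (3; —)
  • {2,3,9}:  v_{2} + v_{3} + v_{9} = v_{1}  ⟹  sig = (3; 1)
  • {2,9,10}:  v_{2} + v_{9} + v_{10} = v_{8}  ⟹  sig = (3; 1)
  • {2,5,6,9}:  v_{2} + v_{5} + v_{6} + v_{9} = v_{4}  ⟹  sig = (4; 1)

Signatures (|P|; sorted positive RHS coefficients), sorted:
{ (2; —) ×2,  (2; 1),  (2; 1,1) ×5,  (2; 1,1,1) ×2,  (2; 1,1,2),  (2; 1,2,2),  (3; —),  (3; 1) ×2,  (4; 1) }


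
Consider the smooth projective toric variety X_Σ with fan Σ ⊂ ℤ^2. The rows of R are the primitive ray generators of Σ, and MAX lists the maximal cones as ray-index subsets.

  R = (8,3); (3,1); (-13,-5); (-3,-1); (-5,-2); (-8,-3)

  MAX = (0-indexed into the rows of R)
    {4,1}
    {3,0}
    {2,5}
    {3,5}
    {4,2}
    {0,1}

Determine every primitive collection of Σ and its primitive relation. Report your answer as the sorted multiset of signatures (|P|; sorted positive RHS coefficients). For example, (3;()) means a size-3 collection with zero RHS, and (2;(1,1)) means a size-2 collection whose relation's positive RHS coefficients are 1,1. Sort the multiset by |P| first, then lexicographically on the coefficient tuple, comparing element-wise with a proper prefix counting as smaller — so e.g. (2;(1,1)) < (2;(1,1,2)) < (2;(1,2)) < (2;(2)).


Δ(Σ) — 6 vertices, 9 min non-faces:

  P={0,5}:  v_{0} + v_{5} = 0  →  sig = (2;())
  P={1,3}:  v_{1} + v_{3} = 0  →  sig = (2;())
  P={0,2}:  v_{0} + v_{2} = v_{4}  →  sig = (2;(1))
  P={0,4}:  v_{0} + v_{4} = v_{1}  →  sig = (2;(1))
  P={1,5}:  v_{1} + v_{5} = v_{4}  →  sig = (2;(1))
  P={3,4}:  v_{3} + v_{4} = v_{5}  →  sig = (2;(1))
  P={4,5}:  v_{4} + v_{5} = v_{2}  →  sig = (2;(1))
  P={1,2}:  v_{1} + v_{2} = 2·v_{4}  →  sig = (2;(2))
  P={2,3}:  v_{2} + v_{3} = 2·v_{5}  →  sig = (2;(2))

Hence PRS(X_Σ) =
{ (2;()) ×2,  (2;(1)) ×5,  (2;(2)) ×2 }


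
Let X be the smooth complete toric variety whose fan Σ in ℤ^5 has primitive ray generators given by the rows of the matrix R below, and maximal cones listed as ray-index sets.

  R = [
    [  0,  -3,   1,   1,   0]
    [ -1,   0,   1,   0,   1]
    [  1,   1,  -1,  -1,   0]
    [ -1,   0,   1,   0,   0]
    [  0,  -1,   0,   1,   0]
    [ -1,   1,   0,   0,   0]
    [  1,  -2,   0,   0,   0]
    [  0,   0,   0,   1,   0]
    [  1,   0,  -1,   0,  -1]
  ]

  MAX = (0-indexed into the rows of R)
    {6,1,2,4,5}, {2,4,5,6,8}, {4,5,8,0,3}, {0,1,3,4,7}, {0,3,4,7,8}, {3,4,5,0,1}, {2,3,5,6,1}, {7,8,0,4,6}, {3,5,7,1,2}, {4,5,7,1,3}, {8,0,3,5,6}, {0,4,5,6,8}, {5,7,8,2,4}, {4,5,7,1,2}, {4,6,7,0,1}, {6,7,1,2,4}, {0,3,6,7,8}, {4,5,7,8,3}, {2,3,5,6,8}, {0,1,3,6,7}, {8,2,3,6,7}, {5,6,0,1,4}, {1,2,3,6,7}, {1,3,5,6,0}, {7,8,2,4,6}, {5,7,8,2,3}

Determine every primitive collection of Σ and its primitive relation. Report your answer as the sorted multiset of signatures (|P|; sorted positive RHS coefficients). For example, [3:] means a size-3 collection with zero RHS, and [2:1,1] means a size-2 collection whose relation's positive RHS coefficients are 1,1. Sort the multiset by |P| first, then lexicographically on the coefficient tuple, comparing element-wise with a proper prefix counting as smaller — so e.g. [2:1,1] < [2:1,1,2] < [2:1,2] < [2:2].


|primitive collections| = 6. Relations:

  P = {1,8}:  v_{1} + v_{8} = 0  ⟹  sig = [2:]
  P = {0,2}:  v_{0} + v_{2} = v_{6}  ⟹  sig = [2:1]
  P = {2,3,4}:  v_{2} + v_{3} + v_{4} = 0  ⟹  sig = [3:]
  P = {3,4,6}:  v_{3} + v_{4} + v_{6} = v_{0}  ⟹  sig = [3:1]
  P = {5,6,7}:  v_{5} + v_{6} + v_{7} = v_{4}  ⟹  sig = [3:1]
  P = {0,5,7}:  v_{0} + v_{5} + v_{7} = v_{3} + 2·v_{4}  ⟹  sig = [3:1,2]

Sorted signature multiset PRS(X):
{ [2:],  [2:1],  [3:],  [3:1] ×2,  [3:1,2] }


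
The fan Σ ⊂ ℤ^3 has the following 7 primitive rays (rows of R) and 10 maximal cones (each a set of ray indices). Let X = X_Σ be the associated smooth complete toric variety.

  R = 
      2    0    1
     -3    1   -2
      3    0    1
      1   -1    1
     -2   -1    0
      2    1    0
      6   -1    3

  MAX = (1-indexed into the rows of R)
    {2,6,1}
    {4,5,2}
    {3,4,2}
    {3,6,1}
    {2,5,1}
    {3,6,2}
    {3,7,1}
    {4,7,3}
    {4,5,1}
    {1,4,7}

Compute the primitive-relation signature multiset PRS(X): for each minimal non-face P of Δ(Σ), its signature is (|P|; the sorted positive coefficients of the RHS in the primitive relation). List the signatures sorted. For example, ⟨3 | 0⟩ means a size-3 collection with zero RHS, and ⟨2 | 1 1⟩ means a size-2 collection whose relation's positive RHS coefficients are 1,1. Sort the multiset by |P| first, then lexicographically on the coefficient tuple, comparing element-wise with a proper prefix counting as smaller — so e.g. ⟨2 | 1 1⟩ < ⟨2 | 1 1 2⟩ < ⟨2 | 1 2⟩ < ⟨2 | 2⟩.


Minimal non-faces — 9 found among 7 rays, 10 max cones:

  {5,6}:  v_{5} + v_{6} = 0 — sig = ⟨2 | 0⟩
  {2,7}:  v_{2} + v_{7} = v_{3} — sig = ⟨2 | 1⟩
  {3,5}:  v_{3} + v_{5} = v_{4} — sig = ⟨2 | 1⟩
  {4,6}:  v_{4} + v_{6} = v_{3} — sig = ⟨2 | 1⟩
  {5,7}:  v_{5} + v_{7} = v_{1} + 2·v_{4} — sig = ⟨2 | 1 2⟩
  {6,7}:  v_{6} + v_{7} = v_{1} + 2·v_{3} — sig = ⟨2 | 1 2⟩
  {1,2,4}:  v_{1} + v_{2} + v_{4} = 0 — sig = ⟨3 | 0⟩
  {1,2,3}:  v_{1} + v_{2} + v_{3} = v_{6} — sig = ⟨3 | 1⟩
  {1,3,4}:  v_{1} + v_{3} + v_{4} = v_{7} — sig = ⟨3 | 1⟩

Sorted signature multiset PRS(X):
[⟨2 | 0⟩, ⟨2 | 1⟩, ⟨2 | 1⟩, ⟨2 | 1⟩, ⟨2 | 1 2⟩, ⟨2 | 1 2⟩, ⟨3 | 0⟩, ⟨3 | 1⟩, ⟨3 | 1⟩]


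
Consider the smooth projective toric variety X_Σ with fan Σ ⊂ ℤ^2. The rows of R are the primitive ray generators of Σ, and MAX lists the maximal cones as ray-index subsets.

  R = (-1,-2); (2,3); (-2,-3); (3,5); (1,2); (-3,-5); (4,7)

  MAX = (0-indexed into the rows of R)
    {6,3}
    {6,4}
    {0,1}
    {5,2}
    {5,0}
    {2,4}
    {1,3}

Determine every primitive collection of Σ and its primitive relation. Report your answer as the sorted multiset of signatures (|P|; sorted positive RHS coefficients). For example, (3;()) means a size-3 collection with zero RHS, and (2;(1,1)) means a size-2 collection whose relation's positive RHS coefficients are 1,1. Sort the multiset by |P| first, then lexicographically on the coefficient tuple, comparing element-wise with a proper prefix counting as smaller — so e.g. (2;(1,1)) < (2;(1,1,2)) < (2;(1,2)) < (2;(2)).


|primitive collections| = 14. Relations:

  {0,4}:  v_{0} + v_{4} = 0  so sig = (2;())
  {1,2}:  v_{1} + v_{2} = 0  so sig = (2;())
  {3,5}:  v_{3} + v_{5} = 0  so sig = (2;())
  {0,2}:  v_{0} + v_{2} = v_{5}  so sig = (2;(1))
  {0,3}:  v_{0} + v_{3} = v_{1}  so sig = (2;(1))
  {0,6}:  v_{0} + v_{6} = v_{3}  so sig = (2;(1))
  {1,4}:  v_{1} + v_{4} = v_{3}  so sig = (2;(1))
  {1,5}:  v_{1} + v_{5} = v_{0}  so sig = (2;(1))
  {2,3}:  v_{2} + v_{3} = v_{4}  so sig = (2;(1))
  {3,4}:  v_{3} + v_{4} = v_{6}  so sig = (2;(1))
  {4,5}:  v_{4} + v_{5} = v_{2}  so sig = (2;(1))
  {5,6}:  v_{5} + v_{6} = v_{4}  so sig = (2;(1))
  {1,6}:  v_{1} + v_{6} = 2·v_{3}  so sig = (2;(2))
  {2,6}:  v_{2} + v_{6} = 2·v_{4}  so sig = (2;(2))

so the primitive-relation signature multiset is
    (2;())
    (2;())
    (2;())
    (2;(1))
    (2;(1))
    (2;(1))
    (2;(1))
    (2;(1))
    (2;(1))
    (2;(1))
    (2;(1))
    (2;(1))
    (2;(2))
    (2;(2))


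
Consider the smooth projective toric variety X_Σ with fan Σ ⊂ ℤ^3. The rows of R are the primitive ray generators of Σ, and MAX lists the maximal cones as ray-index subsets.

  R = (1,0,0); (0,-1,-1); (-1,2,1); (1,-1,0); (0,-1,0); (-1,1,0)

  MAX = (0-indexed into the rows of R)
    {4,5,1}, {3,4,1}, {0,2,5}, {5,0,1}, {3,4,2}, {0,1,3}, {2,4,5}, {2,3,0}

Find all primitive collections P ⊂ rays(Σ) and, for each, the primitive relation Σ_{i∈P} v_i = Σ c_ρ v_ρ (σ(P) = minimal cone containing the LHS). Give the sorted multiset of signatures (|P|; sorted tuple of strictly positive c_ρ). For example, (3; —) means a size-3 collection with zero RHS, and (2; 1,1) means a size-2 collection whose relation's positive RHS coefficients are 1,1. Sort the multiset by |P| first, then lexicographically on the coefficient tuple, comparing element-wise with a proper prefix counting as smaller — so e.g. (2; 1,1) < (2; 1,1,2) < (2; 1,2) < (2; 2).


3 collections generate NE(X_Σ); each relation:

  P={3,5}:  v_{3} + v_{5} = 0  ⇒ sig = (2; —)
  P={0,4}:  v_{0} + v_{4} = v_{3}  ⇒ sig = (2; 1)
  P={1,2}:  v_{1} + v_{2} = v_{5}  ⇒ sig = (2; 1)

Hence PRS(X_Σ) =
    (2; —)
    (2; 1)
    (2; 1)


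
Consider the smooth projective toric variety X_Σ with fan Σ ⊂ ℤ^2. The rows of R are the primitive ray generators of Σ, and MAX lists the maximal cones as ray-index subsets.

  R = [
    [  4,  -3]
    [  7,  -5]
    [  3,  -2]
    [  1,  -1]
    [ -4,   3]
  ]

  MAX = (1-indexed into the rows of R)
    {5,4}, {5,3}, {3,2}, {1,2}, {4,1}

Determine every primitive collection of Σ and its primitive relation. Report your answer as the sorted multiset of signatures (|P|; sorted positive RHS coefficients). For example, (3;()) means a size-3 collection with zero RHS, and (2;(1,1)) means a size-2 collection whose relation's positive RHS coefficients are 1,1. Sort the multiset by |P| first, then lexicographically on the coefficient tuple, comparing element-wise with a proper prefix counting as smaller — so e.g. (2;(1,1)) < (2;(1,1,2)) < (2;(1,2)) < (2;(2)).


Minimal non-faces — 5 found among 5 rays, 5 max cones:

  P={1,5}:  v_{1} + v_{5} = 0 — sig = (2;())
  P={1,3}:  v_{1} + v_{3} = v_{2} — sig = (2;(1))
  P={2,5}:  v_{2} + v_{5} = v_{3} — sig = (2;(1))
  P={3,4}:  v_{3} + v_{4} = v_{1} — sig = (2;(1))
  P={2,4}:  v_{2} + v_{4} = 2·v_{1} — sig = (2;(2))

Sorted signature multiset PRS(X):
    |P|=2: 5 collections, coeffs (), (1), (1), (1), (2)


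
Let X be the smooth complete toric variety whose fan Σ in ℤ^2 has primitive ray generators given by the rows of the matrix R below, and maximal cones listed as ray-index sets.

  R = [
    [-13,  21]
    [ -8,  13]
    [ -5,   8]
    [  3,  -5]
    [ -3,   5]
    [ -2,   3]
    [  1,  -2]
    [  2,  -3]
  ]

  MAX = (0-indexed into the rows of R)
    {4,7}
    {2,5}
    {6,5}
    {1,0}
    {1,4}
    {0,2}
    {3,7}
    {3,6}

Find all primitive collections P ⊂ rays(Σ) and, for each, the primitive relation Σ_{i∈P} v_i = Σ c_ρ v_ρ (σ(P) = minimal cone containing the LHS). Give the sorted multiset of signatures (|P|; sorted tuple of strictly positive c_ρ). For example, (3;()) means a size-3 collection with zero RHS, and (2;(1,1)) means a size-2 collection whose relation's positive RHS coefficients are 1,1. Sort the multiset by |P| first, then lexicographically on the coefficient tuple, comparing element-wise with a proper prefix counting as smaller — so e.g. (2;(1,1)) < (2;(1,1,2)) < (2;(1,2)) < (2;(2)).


20 minimal non-faces of Δ(Σ) (on 8 rays):

  • {3,4}:  v_{3} + v_{4} = 0 ; sig = (2;())
  • {5,7}:  v_{5} + v_{7} = 0 ; sig = (2;())
  • {1,2}:  v_{1} + v_{2} = v_{0} ; sig = (2;(1))
  • {1,3}:  v_{1} + v_{3} = v_{2} ; sig = (2;(1))
  • {2,3}:  v_{2} + v_{3} = v_{5} ; sig = (2;(1))
  • {2,4}:  v_{2} + v_{4} = v_{1} ; sig = (2;(1))
  • {2,7}:  v_{2} + v_{7} = v_{4} ; sig = (2;(1))
  • {3,5}:  v_{3} + v_{5} = v_{6} ; sig = (2;(1))
  • {4,5}:  v_{4} + v_{5} = v_{2} ; sig = (2;(1))
  • {4,6}:  v_{4} + v_{6} = v_{5} ; sig = (2;(1))
  • {6,7}:  v_{6} + v_{7} = v_{3} ; sig = (2;(1))
  • {0,7}:  v_{0} + v_{7} = v_{1} + v_{4} ; sig = (2;(1,1))
  • {1,6}:  v_{1} + v_{6} = v_{2} + v_{5} ; sig = (2;(1,1))
  • {0,6}:  v_{0} + v_{6} = 2·v_{2} + v_{5} ; sig = (2;(1,2))
  • {0,3}:  v_{0} + v_{3} = 2·v_{2} ; sig = (2;(2))
  • {0,4}:  v_{0} + v_{4} = 2·v_{1} ; sig = (2;(2))
  • {1,5}:  v_{1} + v_{5} = 2·v_{2} ; sig = (2;(2))
  • {1,7}:  v_{1} + v_{7} = 2·v_{4} ; sig = (2;(2))
  • {2,6}:  v_{2} + v_{6} = 2·v_{5} ; sig = (2;(2))
  • {0,5}:  v_{0} + v_{5} = 3·v_{2} ; sig = (2;(3))

so the primitive-relation signature multiset is
    |P|=2: 20 collections, coeffs (), (), (1), (1), (1), (1), (1), (1), (1), (1), (1), (1,1), (1,1), (1,2), (2), (2), (2), (2), (2), (3)
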